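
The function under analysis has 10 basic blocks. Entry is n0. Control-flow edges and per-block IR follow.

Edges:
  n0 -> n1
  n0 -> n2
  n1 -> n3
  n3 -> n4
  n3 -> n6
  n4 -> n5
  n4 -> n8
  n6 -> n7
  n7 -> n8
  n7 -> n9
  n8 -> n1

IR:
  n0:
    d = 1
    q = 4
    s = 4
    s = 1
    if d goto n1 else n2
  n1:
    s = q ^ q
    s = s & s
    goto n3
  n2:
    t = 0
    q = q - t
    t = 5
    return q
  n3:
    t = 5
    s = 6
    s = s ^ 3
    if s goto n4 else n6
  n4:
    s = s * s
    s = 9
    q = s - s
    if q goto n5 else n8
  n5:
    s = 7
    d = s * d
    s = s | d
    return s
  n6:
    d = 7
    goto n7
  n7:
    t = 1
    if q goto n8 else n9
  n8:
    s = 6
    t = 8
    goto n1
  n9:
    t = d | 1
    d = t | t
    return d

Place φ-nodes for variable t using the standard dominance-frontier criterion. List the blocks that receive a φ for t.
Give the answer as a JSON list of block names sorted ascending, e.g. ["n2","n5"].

idom tree: n1←n0 n2←n0 n3←n1 n4←n3 n5←n4 n6←n3 n7←n6 n8←n3 n9←n7
Join-block Dom:
  n1: preds {n0,n8}: {n0} ∩ {n0,n1,n3,n8} = {n0}; idom=n0
  n8: preds {n4,n7}: {n0,n1,n3,n4} ∩ {n0,n1,n3,n6,n7} = {n0,n1,n3}; idom=n3

DF derivation:
  join n1 pred n0: · stop@n0
  join n1 pred n8: n8→n3→n1 stop@n0
  join n8 pred n4: n4 stop@n3
  join n8 pred n7: n7→n6 stop@n3
  DF(n0)=∅
  DF(n1)={n1}
  DF(n2)=∅
  DF(n3)={n1}
  DF(n4)={n8}
  DF(n5)=∅
  DF(n6)={n8}
  DF(n7)={n8}
  DF(n8)={n1}
  DF(n9)=∅

φ for t: defs {n2,n3,n7,n8,n9}
  DF⁺ = {n1,n8}

Answer: ["n1", "n8"]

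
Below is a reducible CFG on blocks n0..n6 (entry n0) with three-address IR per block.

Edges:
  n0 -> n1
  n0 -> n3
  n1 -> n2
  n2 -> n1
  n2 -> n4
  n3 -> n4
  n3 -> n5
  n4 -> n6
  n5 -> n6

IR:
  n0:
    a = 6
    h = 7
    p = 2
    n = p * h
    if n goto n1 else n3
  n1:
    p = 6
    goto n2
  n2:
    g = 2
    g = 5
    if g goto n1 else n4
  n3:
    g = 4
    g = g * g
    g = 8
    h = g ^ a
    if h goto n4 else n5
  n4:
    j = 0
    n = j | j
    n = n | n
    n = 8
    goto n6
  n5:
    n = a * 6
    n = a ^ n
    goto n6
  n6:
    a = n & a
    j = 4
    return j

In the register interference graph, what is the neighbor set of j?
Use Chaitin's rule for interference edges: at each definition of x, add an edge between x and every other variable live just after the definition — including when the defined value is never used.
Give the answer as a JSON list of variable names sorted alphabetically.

Answer: ["a"]

Analysis:
Block summaries:
  n0: def={a,h,n,p} ue=∅
  n1: def={p} ue=∅
  n2: def={g} ue=∅
  n3: def={g,h} ue={a}
  n4: def={j,n} ue=∅
  n5: def={n} ue={a}
  n6: def={a,j} ue={a,n}

Live sets:
  live n0: ∅→{a}
  live n1: {a}→{a}
  live n2: {a}→{a}
  live n3: {a}→{a}
  live n4: {a}→{a,n}
  live n5: {a}→{a,n}
  live n6: {a,n}→∅

Interference:
  a — {g,h,j,n,p}
  g — {a}
  h — {a,p}
  j — {a}
  n — {a}
  p — {a,h}

N(j) = ["a"]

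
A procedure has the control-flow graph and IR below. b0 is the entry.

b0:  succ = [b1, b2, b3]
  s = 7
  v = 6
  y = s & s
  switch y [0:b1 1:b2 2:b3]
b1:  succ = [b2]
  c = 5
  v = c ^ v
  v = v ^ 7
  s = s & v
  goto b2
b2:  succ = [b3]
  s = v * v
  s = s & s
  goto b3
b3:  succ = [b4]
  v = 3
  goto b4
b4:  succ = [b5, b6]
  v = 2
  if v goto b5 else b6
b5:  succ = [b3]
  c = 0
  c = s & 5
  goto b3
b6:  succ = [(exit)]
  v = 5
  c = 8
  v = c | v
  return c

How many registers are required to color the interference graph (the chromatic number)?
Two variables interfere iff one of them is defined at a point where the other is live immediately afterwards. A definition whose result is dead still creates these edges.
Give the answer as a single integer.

Per-block:
  b0 def {s,v,y} use ∅
  b1 def {c,s,v} use {s,v}
  b2 def {s} use {v}
  b3 def {v} use ∅
  b4 def {v} use ∅
  b5 def {c} use {s}
  b6 def {c,v} use ∅

Liveness:
  b0 li=∅ lo={s,v}
  b1 li={s,v} lo={v}
  b2 li={v} lo={s}
  b3 li={s} lo={s}
  b4 li={s} lo={s}
  b5 li={s} lo={s}
  b6 li=∅ lo=∅

Interfere edges:
  c — {s,v}
  s — {c,v,y}
  v — {c,s,y}
  y — {s,v}

Registers:
  lower bound: {c,s,v} mutually conflict ⇒ χ ≥ 3
  3-colouring: r0={s}  r1={v}  r2={c,y}
  χ = 3

Answer: 3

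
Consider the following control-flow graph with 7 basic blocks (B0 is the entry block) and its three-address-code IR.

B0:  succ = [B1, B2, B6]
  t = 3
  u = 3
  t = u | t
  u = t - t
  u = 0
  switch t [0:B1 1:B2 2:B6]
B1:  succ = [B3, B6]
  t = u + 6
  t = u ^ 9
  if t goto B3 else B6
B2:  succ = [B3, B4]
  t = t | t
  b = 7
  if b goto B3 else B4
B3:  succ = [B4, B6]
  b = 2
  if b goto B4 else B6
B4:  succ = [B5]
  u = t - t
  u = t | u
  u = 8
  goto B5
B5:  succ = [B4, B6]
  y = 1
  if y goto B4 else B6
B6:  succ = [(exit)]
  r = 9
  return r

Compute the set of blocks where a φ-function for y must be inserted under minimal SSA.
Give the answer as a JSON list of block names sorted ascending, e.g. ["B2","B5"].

Answer: ["B4", "B6"]

Derivation:
idom tree: B1←B0 B2←B0 B3←B0 B4←B0 B5←B4 B6←B0
Dom at joins:
  B3: preds {B1,B2}: {B0,B1} ∩ {B0,B2} = {B0}; idom=B0
  B4: preds {B2,B3,B5}: {B0,B2} ∩ {B0,B3} ∩ {B0,B4,B5} = {B0}; idom=B0
  B6: preds {B0,B1,B3,B5}: {B0} ∩ {B0,B1} ∩ {B0,B3} ∩ {B0,B4,B5} = {B0}; idom=B0

DF walk-up:
  B3←B1: walk B1 to B0
  B3←B2: walk B2 to B0
  B4←B2: walk B2 to B0
  B4←B3: walk B3 to B0
  B4←B5: walk B5→B4 to B0
  B6←B0: walk · to B0
  B6←B1: walk B1 to B0
  B6←B3: walk B3 to B0
  B6←B5: walk B5→B4 to B0
  DF(B0)=∅
  DF(B1)={B3,B6}
  DF(B2)={B3,B4}
  DF(B3)={B4,B6}
  DF(B4)={B4,B6}
  DF(B5)={B4,B6}
  DF(B6)=∅

φ for y: defs {B5}
  DF⁺ = {B4,B6}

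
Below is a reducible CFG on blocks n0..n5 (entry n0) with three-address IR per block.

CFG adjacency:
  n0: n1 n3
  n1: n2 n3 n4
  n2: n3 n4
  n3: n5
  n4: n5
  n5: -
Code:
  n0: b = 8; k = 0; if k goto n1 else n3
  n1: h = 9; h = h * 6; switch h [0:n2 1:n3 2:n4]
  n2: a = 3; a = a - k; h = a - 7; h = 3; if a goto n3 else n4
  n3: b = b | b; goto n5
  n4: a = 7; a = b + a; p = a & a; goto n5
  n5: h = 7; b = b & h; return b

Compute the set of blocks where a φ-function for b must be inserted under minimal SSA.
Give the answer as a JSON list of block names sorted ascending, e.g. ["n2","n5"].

Answer: ["n5"]

Derivation:
idom tree: n1←n0 n2←n1 n3←n0 n4←n1 n5←n0
Dom∩ at merges:
  n3: preds {n0,n1,n2}: {n0} ∩ {n0,n1} ∩ {n0,n1,n2} = {n0}; idom=n0
  n4: preds {n1,n2}: {n0,n1} ∩ {n0,n1,n2} = {n0,n1}; idom=n1
  n5: preds {n3,n4}: {n0,n3} ∩ {n0,n1,n4} = {n0}; idom=n0

DF derivation:
  n3←n0: walk · to n0
  n3←n1: walk n1 to n0
  n3←n2: walk n2→n1 to n0
  n4←n1: walk · to n1
  n4←n2: walk n2 to n1
  n5←n3: walk n3 to n0
  n5←n4: walk n4→n1 to n0
  DF(n0)=∅
  DF(n1)={n3,n5}
  DF(n2)={n3,n4}
  DF(n3)={n5}
  DF(n4)={n5}
  DF(n5)=∅

φ for b: defs {n0,n3,n5}
  DF⁺ = {n5}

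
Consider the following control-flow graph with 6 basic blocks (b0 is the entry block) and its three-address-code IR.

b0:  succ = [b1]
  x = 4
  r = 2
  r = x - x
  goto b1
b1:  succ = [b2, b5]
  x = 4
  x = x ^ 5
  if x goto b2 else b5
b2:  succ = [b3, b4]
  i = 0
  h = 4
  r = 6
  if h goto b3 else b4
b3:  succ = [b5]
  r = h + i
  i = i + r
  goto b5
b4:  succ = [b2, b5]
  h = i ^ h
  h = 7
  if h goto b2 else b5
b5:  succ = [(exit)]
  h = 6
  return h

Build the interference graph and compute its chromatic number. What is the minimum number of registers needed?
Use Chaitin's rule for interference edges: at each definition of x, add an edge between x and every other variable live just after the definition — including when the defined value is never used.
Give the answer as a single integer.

Answer: 3

Derivation:
Block summaries:
  b0: {r,x} / ∅
  b1: {x} / ∅
  b2: {h,i,r} / ∅
  b3: {i,r} / {h,i}
  b4: {h} / {h,i}
  b5: {h} / ∅

Live sets:
  live b0: ∅→∅
  live b1: ∅→∅
  live b2: ∅→{h,i}
  live b3: {h,i}→∅
  live b4: {h,i}→∅
  live b5: ∅→∅

Conflict graph:
  h — {i,r}
  i — {h,r}
  r — {h,i,x}
  x — {r}

Colouring:
  clique {h,i,r} ⇒ need ≥ 3
  assign h→R1 i→R2 r→R0 x→R1 — no edge inside a register ⇒ χ ≤ 3
  χ = 3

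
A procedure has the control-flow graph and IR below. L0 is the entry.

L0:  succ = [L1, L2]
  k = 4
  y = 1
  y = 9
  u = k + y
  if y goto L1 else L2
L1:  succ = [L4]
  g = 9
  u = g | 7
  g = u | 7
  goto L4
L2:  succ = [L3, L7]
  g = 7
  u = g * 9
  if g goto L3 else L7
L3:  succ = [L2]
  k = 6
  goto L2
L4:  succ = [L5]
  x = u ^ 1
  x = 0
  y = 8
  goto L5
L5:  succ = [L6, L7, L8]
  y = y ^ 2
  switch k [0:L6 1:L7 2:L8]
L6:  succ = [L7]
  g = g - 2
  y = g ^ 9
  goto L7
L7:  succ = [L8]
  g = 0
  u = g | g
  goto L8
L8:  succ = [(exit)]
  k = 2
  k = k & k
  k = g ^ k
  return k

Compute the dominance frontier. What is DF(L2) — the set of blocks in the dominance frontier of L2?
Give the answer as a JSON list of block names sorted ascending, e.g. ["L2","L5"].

idom tree: L1←L0 L2←L0 L3←L2 L4←L1 L5←L4 L6←L5 L7←L0 L8←L0
Join-block Dom:
  L2: preds {L0,L3}: {L0} ∩ {L0,L2,L3} = {L0}; idom=L0
  L7: preds {L2,L5,L6}: {L0,L2} ∩ {L0,L1,L4,L5} ∩ {L0,L1,L4,L5,L6} = {L0}; idom=L0
  L8: preds {L5,L7}: {L0,L1,L4,L5} ∩ {L0,L7} = {L0}; idom=L0

Frontier:
  join L2 pred L0: · stop@L0
  join L2 pred L3: L3→L2 stop@L0
  join L7 pred L2: L2 stop@L0
  join L7 pred L5: L5→L4→L1 stop@L0
  join L7 pred L6: L6→L5→L4→L1 stop@L0
  join L8 pred L5: L5→L4→L1 stop@L0
  join L8 pred L7: L7 stop@L0
  L0: DF=∅
  L1: DF={L7,L8}
  L2: DF={L2,L7}
  L3: DF={L2}
  L4: DF={L7,L8}
  L5: DF={L7,L8}
  L6: DF={L7}
  L7: DF={L8}
  L8: DF=∅

DF(L2) = ["L2", "L7"]

Answer: ["L2", "L7"]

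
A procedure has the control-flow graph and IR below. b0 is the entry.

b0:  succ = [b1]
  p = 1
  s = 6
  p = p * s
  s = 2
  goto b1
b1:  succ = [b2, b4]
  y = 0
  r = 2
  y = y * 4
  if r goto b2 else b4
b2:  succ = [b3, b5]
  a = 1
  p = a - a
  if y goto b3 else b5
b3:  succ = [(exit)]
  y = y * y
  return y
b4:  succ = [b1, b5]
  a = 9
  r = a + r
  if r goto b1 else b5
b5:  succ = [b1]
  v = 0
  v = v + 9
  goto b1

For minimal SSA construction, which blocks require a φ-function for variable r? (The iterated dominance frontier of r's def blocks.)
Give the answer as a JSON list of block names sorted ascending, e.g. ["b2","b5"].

idom tree: b1←b0 b2←b1 b3←b2 b4←b1 b5←b1
Dom at joins:
  b1: preds {b0,b4,b5}: {b0} ∩ {b0,b1,b4} ∩ {b0,b1,b5} = {b0}; idom=b0
  b5: preds {b2,b4}: {b0,b1,b2} ∩ {b0,b1,b4} = {b0,b1}; idom=b1

DF derivation:
  join b1 pred b0: · stop@b0
  join b1 pred b4: b4→b1 stop@b0
  join b1 pred b5: b5→b1 stop@b0
  join b5 pred b2: b2 stop@b1
  join b5 pred b4: b4 stop@b1
  b0: DF=∅
  b1: DF={b1}
  b2: DF={b5}
  b3: DF=∅
  b4: DF={b1,b5}
  b5: DF={b1}

φ for r: defs {b1,b4}
  DF⁺ = {b1,b5}

Answer: ["b1", "b5"]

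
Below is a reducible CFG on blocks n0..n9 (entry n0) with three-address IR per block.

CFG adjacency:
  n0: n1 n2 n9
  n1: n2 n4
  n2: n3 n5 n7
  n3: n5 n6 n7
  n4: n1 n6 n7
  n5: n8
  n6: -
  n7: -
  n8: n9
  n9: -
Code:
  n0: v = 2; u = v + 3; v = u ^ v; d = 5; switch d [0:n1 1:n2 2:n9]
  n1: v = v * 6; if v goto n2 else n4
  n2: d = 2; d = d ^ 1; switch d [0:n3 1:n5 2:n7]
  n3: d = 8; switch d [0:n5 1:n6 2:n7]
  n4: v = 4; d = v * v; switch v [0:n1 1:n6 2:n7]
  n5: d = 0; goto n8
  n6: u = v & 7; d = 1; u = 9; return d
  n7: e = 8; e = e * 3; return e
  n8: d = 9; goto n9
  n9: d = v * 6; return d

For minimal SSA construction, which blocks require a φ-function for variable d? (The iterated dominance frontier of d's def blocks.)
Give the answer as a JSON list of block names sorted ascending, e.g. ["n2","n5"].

idom tree: n1←n0 n2←n0 n3←n2 n4←n1 n5←n2 n6←n0 n7←n0 n8←n5 n9←n0
Join-block Dom:
  n1: preds {n0,n4}: {n0} ∩ {n0,n1,n4} = {n0}; idom=n0
  n2: preds {n0,n1}: {n0} ∩ {n0,n1} = {n0}; idom=n0
  n5: preds {n2,n3}: {n0,n2} ∩ {n0,n2,n3} = {n0,n2}; idom=n2
  n6: preds {n3,n4}: {n0,n2,n3} ∩ {n0,n1,n4} = {n0}; idom=n0
  n7: preds {n2,n3,n4}: {n0,n2} ∩ {n0,n2,n3} ∩ {n0,n1,n4} = {n0}; idom=n0
  n9: preds {n0,n8}: {n0} ∩ {n0,n2,n5,n8} = {n0}; idom=n0

Frontier:
  n1←n0: walk · to n0
  n1←n4: walk n4→n1 to n0
  n2←n0: walk · to n0
  n2←n1: walk n1 to n0
  n5←n2: walk · to n2
  n5←n3: walk n3 to n2
  n6←n3: walk n3→n2 to n0
  n6←n4: walk n4→n1 to n0
  n7←n2: walk n2 to n0
  n7←n3: walk n3→n2 to n0
  n7←n4: walk n4→n1 to n0
  n9←n0: walk · to n0
  n9←n8: walk n8→n5→n2 to n0
  DF(n0)=∅
  DF(n1)={n1,n2,n6,n7}
  DF(n2)={n6,n7,n9}
  DF(n3)={n5,n6,n7}
  DF(n4)={n1,n6,n7}
  DF(n5)={n9}
  DF(n6)=∅
  DF(n7)=∅
  DF(n8)={n9}
  DF(n9)=∅

φ for d: defs {n0,n2,n3,n4,n5,n6,n8,n9}
  DF⁺ = {n1,n2,n5,n6,n7,n9}

Answer: ["n1", "n2", "n5", "n6", "n7", "n9"]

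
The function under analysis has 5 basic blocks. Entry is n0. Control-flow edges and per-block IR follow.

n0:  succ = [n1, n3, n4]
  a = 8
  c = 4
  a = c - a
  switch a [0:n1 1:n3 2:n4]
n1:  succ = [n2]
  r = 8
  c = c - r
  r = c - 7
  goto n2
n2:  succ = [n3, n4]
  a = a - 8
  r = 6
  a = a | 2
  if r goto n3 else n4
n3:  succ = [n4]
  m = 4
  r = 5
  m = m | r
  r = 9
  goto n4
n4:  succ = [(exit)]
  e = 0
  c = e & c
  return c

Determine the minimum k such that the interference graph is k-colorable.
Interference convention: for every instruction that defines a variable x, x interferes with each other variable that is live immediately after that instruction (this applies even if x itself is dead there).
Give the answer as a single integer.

Answer: 3

Analysis:
def/use:
  n0: def={a,c} ue=∅
  n1: def={c,r} ue={c}
  n2: def={a,r} ue={a}
  n3: def={m,r} ue=∅
  n4: def={c,e} ue={c}

Backward fixpoint:
  n0: in=∅ out={a,c}
  n1: in={a,c} out={a,c}
  n2: in={a,c} out={c}
  n3: in={c} out={c}
  n4: in={c} out=∅

Interference:
  a: {c,r}
  c: {a,e,m,r}
  e: {c}
  m: {c,r}
  r: {a,c,m}

Colouring:
  lower bound: {a,c,r} mutually conflict ⇒ χ ≥ 3
  assign a→c2 c→c0 e→c1 m→c2 r→c1 — no edge inside a register ⇒ χ ≤ 3
  χ = 3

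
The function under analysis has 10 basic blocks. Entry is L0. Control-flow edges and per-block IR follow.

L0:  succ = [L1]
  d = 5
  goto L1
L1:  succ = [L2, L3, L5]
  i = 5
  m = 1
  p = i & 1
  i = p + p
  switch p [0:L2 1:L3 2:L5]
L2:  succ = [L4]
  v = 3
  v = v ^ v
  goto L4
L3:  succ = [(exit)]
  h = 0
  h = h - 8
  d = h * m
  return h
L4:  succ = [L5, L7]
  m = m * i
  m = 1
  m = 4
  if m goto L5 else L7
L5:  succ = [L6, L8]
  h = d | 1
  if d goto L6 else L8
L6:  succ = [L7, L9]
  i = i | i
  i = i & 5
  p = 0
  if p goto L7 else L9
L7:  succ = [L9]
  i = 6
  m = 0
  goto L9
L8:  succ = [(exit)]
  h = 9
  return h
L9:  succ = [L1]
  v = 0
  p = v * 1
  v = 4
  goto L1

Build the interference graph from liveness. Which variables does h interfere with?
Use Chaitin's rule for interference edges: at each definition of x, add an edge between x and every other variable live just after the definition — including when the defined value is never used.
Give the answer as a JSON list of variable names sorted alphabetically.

Answer: ["d", "i", "m"]

Derivation:
Per-block:
  L0 def {d} use ∅
  L1 def {i,m,p} use ∅
  L2 def {v} use ∅
  L3 def {d,h} use {m}
  L4 def {m} use {i,m}
  L5 def {h} use {d}
  L6 def {i,p} use {i}
  L7 def {i,m} use ∅
  L8 def {h} use ∅
  L9 def {p,v} use ∅

Backward fixpoint:
  live L0: ∅→{d}
  live L1: {d}→{d,i,m}
  live L2: {d,i,m}→{d,i,m}
  live L3: {m}→∅
  live L4: {d,i,m}→{d,i}
  live L5: {d,i}→{d,i}
  live L6: {d,i}→{d}
  live L7: {d}→{d}
  live L8: ∅→∅
  live L9: {d}→{d}

Interfere edges:
  d — {h,i,m,p,v}
  h — {d,i,m}
  i — {d,h,m,p,v}
  m — {d,h,i,p,v}
  p — {d,i,m}
  v — {d,i,m}

N(h) = ["d", "i", "m"]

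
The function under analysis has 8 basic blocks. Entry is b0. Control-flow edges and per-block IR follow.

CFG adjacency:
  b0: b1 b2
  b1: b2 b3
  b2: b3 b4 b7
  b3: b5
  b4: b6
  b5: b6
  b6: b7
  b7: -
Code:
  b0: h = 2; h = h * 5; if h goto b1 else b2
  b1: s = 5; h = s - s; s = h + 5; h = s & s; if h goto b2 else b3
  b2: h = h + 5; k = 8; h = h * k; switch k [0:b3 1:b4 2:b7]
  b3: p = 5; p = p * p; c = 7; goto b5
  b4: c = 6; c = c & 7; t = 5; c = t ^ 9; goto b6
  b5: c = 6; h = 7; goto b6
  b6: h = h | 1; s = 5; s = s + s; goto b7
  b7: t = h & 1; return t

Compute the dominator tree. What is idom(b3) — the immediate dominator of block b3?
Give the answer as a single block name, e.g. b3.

idom tree: b1←b0 b2←b0 b3←b0 b4←b2 b5←b3 b6←b0 b7←b0
Dom∩ at merges:
  b2: preds {b0,b1}: {b0} ∩ {b0,b1} = {b0}; idom=b0
  b3: preds {b1,b2}: {b0,b1} ∩ {b0,b2} = {b0}; idom=b0
  b6: preds {b4,b5}: {b0,b2,b4} ∩ {b0,b3,b5} = {b0}; idom=b0
  b7: preds {b2,b6}: {b0,b2} ∩ {b0,b6} = {b0}; idom=b0

idom(b3) = b0

Answer: b0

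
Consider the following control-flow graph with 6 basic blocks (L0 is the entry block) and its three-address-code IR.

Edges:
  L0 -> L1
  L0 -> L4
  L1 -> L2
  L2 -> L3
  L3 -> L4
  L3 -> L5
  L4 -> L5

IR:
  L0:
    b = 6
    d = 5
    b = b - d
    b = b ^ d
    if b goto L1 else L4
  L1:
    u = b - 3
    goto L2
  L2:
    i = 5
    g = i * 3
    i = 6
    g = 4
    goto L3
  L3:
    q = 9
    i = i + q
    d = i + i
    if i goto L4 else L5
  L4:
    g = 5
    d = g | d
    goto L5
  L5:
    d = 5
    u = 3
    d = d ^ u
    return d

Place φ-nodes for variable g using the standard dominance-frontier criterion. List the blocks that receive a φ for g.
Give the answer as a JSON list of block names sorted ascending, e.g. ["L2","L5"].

idom tree: L1←L0 L2←L1 L3←L2 L4←L0 L5←L0
Dom at joins:
  L4: preds {L0,L3}: {L0} ∩ {L0,L1,L2,L3} = {L0}; idom=L0
  L5: preds {L3,L4}: {L0,L1,L2,L3} ∩ {L0,L4} = {L0}; idom=L0

Frontier:
  join L4 pred L0: · stop@L0
  join L4 pred L3: L3→L2→L1 stop@L0
  join L5 pred L3: L3→L2→L1 stop@L0
  join L5 pred L4: L4 stop@L0
  L0: DF=∅
  L1: DF={L4,L5}
  L2: DF={L4,L5}
  L3: DF={L4,L5}
  L4: DF={L5}
  L5: DF=∅

φ for g: defs {L2,L4}
  DF⁺ = {L4,L5}

Answer: ["L4", "L5"]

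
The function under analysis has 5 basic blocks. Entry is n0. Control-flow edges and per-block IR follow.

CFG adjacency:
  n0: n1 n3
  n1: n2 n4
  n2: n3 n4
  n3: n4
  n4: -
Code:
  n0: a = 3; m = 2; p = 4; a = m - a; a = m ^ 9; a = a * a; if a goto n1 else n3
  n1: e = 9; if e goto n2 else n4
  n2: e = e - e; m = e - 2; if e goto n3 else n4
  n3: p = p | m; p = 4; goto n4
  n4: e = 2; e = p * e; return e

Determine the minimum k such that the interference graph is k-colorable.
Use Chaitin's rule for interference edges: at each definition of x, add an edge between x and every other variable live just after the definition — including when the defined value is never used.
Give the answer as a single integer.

Answer: 3

Derivation:
def/use:
  n0: {a,m,p} / ∅
  n1: {e} / ∅
  n2: {e,m} / {e}
  n3: {p} / {m,p}
  n4: {e} / {p}

Live sets:
  live n0: ∅→{m,p}
  live n1: {p}→{e,p}
  live n2: {e,p}→{m,p}
  live n3: {m,p}→{p}
  live n4: {p}→∅

Interference:
  a↔{m,p}
  e↔{m,p}
  m↔{a,e,p}
  p↔{a,e,m}

Registers:
  lower bound: {a,m,p} mutually conflict ⇒ χ ≥ 3
  assign a→r2 e→r2 m→r0 p→r1 — no edge inside a register ⇒ χ ≤ 3
  χ = 3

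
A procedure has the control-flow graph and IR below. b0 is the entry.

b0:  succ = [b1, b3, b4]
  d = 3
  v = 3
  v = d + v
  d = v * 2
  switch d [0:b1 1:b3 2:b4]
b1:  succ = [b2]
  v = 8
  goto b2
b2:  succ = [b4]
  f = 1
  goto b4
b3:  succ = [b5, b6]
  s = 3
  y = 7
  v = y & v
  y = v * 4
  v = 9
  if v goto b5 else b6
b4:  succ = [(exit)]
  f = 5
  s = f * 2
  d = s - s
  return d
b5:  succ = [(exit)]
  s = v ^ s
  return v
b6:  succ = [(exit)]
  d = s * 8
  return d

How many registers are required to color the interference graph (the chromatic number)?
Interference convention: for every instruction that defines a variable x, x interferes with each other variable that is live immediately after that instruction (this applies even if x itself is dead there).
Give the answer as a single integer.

Block summaries:
  b0: def={d,v} ue=∅
  b1: def={v} ue=∅
  b2: def={f} ue=∅
  b3: def={s,v,y} ue={v}
  b4: def={d,f,s} ue=∅
  b5: def={s} ue={s,v}
  b6: def={d} ue={s}

Backward fixpoint:
  b0 li=∅ lo={v}
  b1 li=∅ lo=∅
  b2 li=∅ lo=∅
  b3 li={v} lo={s,v}
  b4 li=∅ lo=∅
  b5 li={s,v} lo=∅
  b6 li={s} lo=∅

Interference:
  d↔{v}
  f↔∅
  s↔{v,y}
  v↔{d,s,y}
  y↔{s,v}

Colouring:
  clique {s,v,y} ⇒ need ≥ 3
  3-colouring: r0={f,v}  r1={d,s}  r2={y}
  χ = 3

Answer: 3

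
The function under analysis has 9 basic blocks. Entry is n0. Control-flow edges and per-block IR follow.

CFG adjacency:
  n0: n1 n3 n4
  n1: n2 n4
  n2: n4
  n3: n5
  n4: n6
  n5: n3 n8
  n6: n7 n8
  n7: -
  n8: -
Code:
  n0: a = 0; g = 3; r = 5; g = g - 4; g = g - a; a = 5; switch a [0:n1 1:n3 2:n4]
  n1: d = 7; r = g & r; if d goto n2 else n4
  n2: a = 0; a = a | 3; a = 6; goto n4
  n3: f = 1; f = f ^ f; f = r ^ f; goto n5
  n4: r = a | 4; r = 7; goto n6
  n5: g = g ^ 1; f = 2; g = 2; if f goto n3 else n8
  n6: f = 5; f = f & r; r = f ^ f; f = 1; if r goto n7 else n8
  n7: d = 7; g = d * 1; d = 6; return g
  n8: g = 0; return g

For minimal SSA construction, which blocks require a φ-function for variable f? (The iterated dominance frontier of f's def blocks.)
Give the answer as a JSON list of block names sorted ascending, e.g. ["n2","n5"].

idom tree: n1←n0 n2←n1 n3←n0 n4←n0 n5←n3 n6←n4 n7←n6 n8←n0
Dom at joins:
  n3: preds {n0,n5}: {n0} ∩ {n0,n3,n5} = {n0}; idom=n0
  n4: preds {n0,n1,n2}: {n0} ∩ {n0,n1} ∩ {n0,n1,n2} = {n0}; idom=n0
  n8: preds {n5,n6}: {n0,n3,n5} ∩ {n0,n4,n6} = {n0}; idom=n0

DF derivation:
  join n3 pred n0: · stop@n0
  join n3 pred n5: n5→n3 stop@n0
  join n4 pred n0: · stop@n0
  join n4 pred n1: n1 stop@n0
  join n4 pred n2: n2→n1 stop@n0
  join n8 pred n5: n5→n3 stop@n0
  join n8 pred n6: n6→n4 stop@n0
  n0: DF=∅
  n1: DF={n4}
  n2: DF={n4}
  n3: DF={n3,n8}
  n4: DF={n8}
  n5: DF={n3,n8}
  n6: DF={n8}
  n7: DF=∅
  n8: DF=∅

φ for f: defs {n3,n5,n6}
  DF⁺ = {n3,n8}

Answer: ["n3", "n8"]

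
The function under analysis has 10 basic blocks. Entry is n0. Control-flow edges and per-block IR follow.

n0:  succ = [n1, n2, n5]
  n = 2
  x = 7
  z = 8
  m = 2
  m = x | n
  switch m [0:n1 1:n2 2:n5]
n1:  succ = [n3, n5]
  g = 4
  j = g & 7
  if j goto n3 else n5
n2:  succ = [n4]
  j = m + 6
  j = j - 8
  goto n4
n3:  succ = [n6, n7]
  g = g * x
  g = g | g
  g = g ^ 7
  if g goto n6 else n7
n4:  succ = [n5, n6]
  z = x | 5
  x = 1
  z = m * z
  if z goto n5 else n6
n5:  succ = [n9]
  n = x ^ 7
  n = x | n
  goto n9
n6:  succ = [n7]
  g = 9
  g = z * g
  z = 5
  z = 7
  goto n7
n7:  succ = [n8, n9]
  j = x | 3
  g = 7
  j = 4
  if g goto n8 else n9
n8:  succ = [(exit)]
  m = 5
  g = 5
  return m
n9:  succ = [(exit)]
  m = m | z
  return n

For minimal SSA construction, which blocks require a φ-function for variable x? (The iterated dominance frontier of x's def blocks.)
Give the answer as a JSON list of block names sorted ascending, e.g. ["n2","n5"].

Answer: ["n5", "n6", "n7", "n9"]

Analysis:
idom tree: n1←n0 n2←n0 n3←n1 n4←n2 n5←n0 n6←n0 n7←n0 n8←n7 n9←n0
Dom at joins:
  n5: preds {n0,n1,n4}: {n0} ∩ {n0,n1} ∩ {n0,n2,n4} = {n0}; idom=n0
  n6: preds {n3,n4}: {n0,n1,n3} ∩ {n0,n2,n4} = {n0}; idom=n0
  n7: preds {n3,n6}: {n0,n1,n3} ∩ {n0,n6} = {n0}; idom=n0
  n9: preds {n5,n7}: {n0,n5} ∩ {n0,n7} = {n0}; idom=n0

DF derivation:
  join n5 pred n0: · stop@n0
  join n5 pred n1: n1 stop@n0
  join n5 pred n4: n4→n2 stop@n0
  join n6 pred n3: n3→n1 stop@n0
  join n6 pred n4: n4→n2 stop@n0
  join n7 pred n3: n3→n1 stop@n0
  join n7 pred n6: n6 stop@n0
  join n9 pred n5: n5 stop@n0
  join n9 pred n7: n7 stop@n0
  DF(n0)=∅
  DF(n1)={n5,n6,n7}
  DF(n2)={n5,n6}
  DF(n3)={n6,n7}
  DF(n4)={n5,n6}
  DF(n5)={n9}
  DF(n6)={n7}
  DF(n7)={n9}
  DF(n8)=∅
  DF(n9)=∅

φ for x: defs {n0,n4}
  DF⁺ = {n5,n6,n7,n9}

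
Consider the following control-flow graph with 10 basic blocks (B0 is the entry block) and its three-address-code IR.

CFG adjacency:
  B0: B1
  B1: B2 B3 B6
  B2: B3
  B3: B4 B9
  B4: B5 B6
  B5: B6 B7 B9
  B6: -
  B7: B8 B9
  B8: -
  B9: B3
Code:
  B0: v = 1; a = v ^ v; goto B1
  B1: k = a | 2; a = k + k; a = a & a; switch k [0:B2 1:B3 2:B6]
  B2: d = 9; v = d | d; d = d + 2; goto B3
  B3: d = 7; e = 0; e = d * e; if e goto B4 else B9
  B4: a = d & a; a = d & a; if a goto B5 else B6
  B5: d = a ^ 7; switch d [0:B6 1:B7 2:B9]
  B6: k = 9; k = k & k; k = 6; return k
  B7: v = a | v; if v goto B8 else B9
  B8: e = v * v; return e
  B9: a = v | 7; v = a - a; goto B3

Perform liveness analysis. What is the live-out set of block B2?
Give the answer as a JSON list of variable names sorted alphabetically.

Block summaries:
  B0 def {a,v} use ∅
  B1 def {a,k} use {a}
  B2 def {d,v} use ∅
  B3 def {d,e} use ∅
  B4 def {a} use {a,d}
  B5 def {d} use {a}
  B6 def {k} use ∅
  B7 def {v} use {a,v}
  B8 def {e} use {v}
  B9 def {a,v} use {v}

Liveness:
  B0 li=∅ lo={a,v}
  B1 li={a,v} lo={a,v}
  B2 li={a} lo={a,v}
  B3 li={a,v} lo={a,d,v}
  B4 li={a,d,v} lo={a,v}
  B5 li={a,v} lo={a,v}
  B6 li=∅ lo=∅
  B7 li={a,v} lo={v}
  B8 li={v} lo=∅
  B9 li={v} lo={a,v}

live-out(B2) = ["a", "v"]

Answer: ["a", "v"]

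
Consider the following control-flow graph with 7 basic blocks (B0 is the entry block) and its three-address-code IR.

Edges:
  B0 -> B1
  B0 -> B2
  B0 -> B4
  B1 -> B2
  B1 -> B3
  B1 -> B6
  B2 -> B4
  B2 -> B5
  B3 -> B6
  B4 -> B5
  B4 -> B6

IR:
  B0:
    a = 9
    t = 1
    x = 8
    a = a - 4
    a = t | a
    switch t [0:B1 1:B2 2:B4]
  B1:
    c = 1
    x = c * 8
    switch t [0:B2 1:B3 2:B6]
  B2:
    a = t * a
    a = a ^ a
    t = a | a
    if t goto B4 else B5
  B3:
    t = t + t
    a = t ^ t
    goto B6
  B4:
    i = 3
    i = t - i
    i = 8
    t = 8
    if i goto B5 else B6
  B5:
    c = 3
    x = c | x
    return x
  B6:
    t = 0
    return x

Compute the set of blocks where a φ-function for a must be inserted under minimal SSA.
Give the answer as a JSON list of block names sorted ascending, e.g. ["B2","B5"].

idom tree: B1←B0 B2←B0 B3←B1 B4←B0 B5←B0 B6←B0
Dom at joins:
  B2: preds {B0,B1}: {B0} ∩ {B0,B1} = {B0}; idom=B0
  B4: preds {B0,B2}: {B0} ∩ {B0,B2} = {B0}; idom=B0
  B5: preds {B2,B4}: {B0,B2} ∩ {B0,B4} = {B0}; idom=B0
  B6: preds {B1,B3,B4}: {B0,B1} ∩ {B0,B1,B3} ∩ {B0,B4} = {B0}; idom=B0

Frontier:
  join B2 pred B0: · stop@B0
  join B2 pred B1: B1 stop@B0
  join B4 pred B0: · stop@B0
  join B4 pred B2: B2 stop@B0
  join B5 pred B2: B2 stop@B0
  join B5 pred B4: B4 stop@B0
  join B6 pred B1: B1 stop@B0
  join B6 pred B3: B3→B1 stop@B0
  join B6 pred B4: B4 stop@B0
  B0: DF=∅
  B1: DF={B2,B6}
  B2: DF={B4,B5}
  B3: DF={B6}
  B4: DF={B5,B6}
  B5: DF=∅
  B6: DF=∅

φ for a: defs {B0,B2,B3}
  DF⁺ = {B4,B5,B6}

Answer: ["B4", "B5", "B6"]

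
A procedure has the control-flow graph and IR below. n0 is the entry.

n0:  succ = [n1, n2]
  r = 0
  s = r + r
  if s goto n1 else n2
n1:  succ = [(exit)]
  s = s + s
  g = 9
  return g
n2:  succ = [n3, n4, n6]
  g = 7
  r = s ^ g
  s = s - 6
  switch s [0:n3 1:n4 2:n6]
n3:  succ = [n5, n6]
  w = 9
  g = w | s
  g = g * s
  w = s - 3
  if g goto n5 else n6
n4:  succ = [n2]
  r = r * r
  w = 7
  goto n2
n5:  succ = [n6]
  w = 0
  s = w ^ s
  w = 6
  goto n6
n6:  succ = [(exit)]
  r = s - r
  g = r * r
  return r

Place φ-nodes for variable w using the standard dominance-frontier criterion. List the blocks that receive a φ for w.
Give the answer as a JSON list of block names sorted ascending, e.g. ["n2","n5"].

idom tree: n1←n0 n2←n0 n3←n2 n4←n2 n5←n3 n6←n2
Join-block Dom:
  n2: preds {n0,n4}: {n0} ∩ {n0,n2,n4} = {n0}; idom=n0
  n6: preds {n2,n3,n5}: {n0,n2} ∩ {n0,n2,n3} ∩ {n0,n2,n3,n5} = {n0,n2}; idom=n2

DF walk-up:
  join n2 pred n0: · stop@n0
  join n2 pred n4: n4→n2 stop@n0
  join n6 pred n2: · stop@n2
  join n6 pred n3: n3 stop@n2
  join n6 pred n5: n5→n3 stop@n2
  n0: DF=∅
  n1: DF=∅
  n2: DF={n2}
  n3: DF={n6}
  n4: DF={n2}
  n5: DF={n6}
  n6: DF=∅

φ for w: defs {n3,n4,n5}
  DF⁺ = {n2,n6}

Answer: ["n2", "n6"]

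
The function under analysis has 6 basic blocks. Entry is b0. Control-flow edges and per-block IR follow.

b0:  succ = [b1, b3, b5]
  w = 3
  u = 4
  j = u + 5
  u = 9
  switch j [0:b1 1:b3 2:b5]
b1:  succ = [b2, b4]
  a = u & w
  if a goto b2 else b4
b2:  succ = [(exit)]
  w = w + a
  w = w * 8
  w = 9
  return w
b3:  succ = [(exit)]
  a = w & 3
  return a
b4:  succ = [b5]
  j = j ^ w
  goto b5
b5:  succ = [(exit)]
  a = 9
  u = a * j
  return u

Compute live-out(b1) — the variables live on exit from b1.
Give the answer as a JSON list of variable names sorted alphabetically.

Per-block:
  b0: {j,u,w} / ∅
  b1: {a} / {u,w}
  b2: {w} / {a,w}
  b3: {a} / {w}
  b4: {j} / {j,w}
  b5: {a,u} / {j}

Live sets:
  live b0: ∅→{j,u,w}
  live b1: {j,u,w}→{a,j,w}
  live b2: {a,w}→∅
  live b3: {w}→∅
  live b4: {j,w}→{j}
  live b5: {j}→∅

live-out(b1) = ["a", "j", "w"]

Answer: ["a", "j", "w"]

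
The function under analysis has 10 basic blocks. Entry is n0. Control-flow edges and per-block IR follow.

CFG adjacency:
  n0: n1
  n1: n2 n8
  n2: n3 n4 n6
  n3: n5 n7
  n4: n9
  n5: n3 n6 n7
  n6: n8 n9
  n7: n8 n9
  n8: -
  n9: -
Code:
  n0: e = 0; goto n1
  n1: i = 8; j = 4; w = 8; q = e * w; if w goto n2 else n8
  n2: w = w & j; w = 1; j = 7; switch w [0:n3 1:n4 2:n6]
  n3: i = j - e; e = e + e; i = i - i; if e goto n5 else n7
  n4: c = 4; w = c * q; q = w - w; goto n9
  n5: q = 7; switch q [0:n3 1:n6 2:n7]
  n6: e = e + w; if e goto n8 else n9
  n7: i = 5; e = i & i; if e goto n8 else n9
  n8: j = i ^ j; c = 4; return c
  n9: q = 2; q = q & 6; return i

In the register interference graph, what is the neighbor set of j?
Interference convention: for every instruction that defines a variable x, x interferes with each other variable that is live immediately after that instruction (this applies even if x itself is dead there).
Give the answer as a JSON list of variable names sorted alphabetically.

def/use:
  n0: {e} / ∅
  n1: {i,j,q,w} / {e}
  n2: {j,w} / {j,w}
  n3: {e,i} / {e,j}
  n4: {c,q,w} / {q}
  n5: {q} / ∅
  n6: {e} / {e,w}
  n7: {e,i} / ∅
  n8: {c,j} / {i,j}
  n9: {q} / {i}

Liveness:
  n0 li=∅ lo={e}
  n1 li={e} lo={e,i,j,q,w}
  n2 li={e,i,j,q,w} lo={e,i,j,q,w}
  n3 li={e,j,w} lo={e,i,j,w}
  n4 li={i,q} lo={i}
  n5 li={e,i,j,w} lo={e,i,j,w}
  n6 li={e,i,j,w} lo={i,j}
  n7 li={j} lo={i,j}
  n8 li={i,j} lo=∅
  n9 li={i} lo=∅

Conflict graph:
  c: {i,q}
  e: {i,j,q,w}
  i: {c,e,j,q,w}
  j: {e,i,q,w}
  q: {c,e,i,j,w}
  w: {e,i,j,q}

N(j) = ["e", "i", "q", "w"]

Answer: ["e", "i", "q", "w"]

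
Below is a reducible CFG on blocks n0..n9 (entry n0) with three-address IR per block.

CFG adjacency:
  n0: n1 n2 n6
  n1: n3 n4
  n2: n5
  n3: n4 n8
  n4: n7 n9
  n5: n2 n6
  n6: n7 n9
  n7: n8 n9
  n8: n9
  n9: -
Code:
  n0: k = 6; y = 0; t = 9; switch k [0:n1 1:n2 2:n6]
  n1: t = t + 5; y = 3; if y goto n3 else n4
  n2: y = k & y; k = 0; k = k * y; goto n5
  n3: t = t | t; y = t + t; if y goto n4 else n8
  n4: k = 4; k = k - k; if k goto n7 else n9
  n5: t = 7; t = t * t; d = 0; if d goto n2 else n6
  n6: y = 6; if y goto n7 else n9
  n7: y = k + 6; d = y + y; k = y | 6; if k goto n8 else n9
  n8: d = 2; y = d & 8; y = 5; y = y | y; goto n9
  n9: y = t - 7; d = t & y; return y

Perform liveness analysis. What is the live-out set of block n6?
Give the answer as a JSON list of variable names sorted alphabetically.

Answer: ["k", "t"]

Analysis:
Block summaries:
  n0 def {k,t,y} use ∅
  n1 def {t,y} use {t}
  n2 def {k,y} use {k,y}
  n3 def {t,y} use {t}
  n4 def {k} use ∅
  n5 def {d,t} use ∅
  n6 def {y} use ∅
  n7 def {d,k,y} use {k}
  n8 def {d,y} use ∅
  n9 def {d,y} use {t}

Live sets:
  n0: in=∅ out={k,t,y}
  n1: in={t} out={t}
  n2: in={k,y} out={k,y}
  n3: in={t} out={t}
  n4: in={t} out={k,t}
  n5: in={k,y} out={k,t,y}
  n6: in={k,t} out={k,t}
  n7: in={k,t} out={t}
  n8: in={t} out={t}
  n9: in={t} out=∅

live-out(n6) = ["k", "t"]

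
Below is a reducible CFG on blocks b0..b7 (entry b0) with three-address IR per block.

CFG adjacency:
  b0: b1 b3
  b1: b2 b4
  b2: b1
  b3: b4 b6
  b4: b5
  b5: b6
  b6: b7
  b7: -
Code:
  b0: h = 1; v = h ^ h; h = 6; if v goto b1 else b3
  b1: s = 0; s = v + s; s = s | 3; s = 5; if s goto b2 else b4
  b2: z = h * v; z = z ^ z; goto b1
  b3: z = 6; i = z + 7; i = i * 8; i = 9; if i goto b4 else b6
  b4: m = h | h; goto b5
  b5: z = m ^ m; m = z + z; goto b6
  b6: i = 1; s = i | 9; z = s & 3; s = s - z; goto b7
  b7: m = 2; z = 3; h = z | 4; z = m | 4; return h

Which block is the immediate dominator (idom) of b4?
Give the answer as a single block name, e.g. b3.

Answer: b0

Working:
idom tree: b1←b0 b2←b1 b3←b0 b4←b0 b5←b4 b6←b0 b7←b6
Dom at joins:
  b1: preds {b0,b2}: {b0} ∩ {b0,b1,b2} = {b0}; idom=b0
  b4: preds {b1,b3}: {b0,b1} ∩ {b0,b3} = {b0}; idom=b0
  b6: preds {b3,b5}: {b0,b3} ∩ {b0,b4,b5} = {b0}; idom=b0

idom(b4) = b0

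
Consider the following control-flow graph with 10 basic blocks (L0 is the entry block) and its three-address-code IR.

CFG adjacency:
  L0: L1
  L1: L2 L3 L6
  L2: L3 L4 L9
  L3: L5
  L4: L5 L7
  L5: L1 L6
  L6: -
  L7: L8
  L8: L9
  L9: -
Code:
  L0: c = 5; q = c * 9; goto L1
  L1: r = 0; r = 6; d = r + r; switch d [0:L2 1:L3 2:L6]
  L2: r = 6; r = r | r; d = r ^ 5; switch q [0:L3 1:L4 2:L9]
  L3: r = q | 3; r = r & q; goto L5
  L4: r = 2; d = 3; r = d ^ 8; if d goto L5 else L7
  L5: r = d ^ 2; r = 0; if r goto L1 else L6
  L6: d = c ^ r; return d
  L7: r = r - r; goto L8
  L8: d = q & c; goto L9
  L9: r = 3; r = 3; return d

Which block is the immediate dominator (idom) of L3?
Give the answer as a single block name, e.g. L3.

idom tree: L1←L0 L2←L1 L3←L1 L4←L2 L5←L1 L6←L1 L7←L4 L8←L7 L9←L2
Dom at joins:
  L1: preds {L0,L5}: {L0} ∩ {L0,L1,L5} = {L0}; idom=L0
  L3: preds {L1,L2}: {L0,L1} ∩ {L0,L1,L2} = {L0,L1}; idom=L1
  L5: preds {L3,L4}: {L0,L1,L3} ∩ {L0,L1,L2,L4} = {L0,L1}; idom=L1
  L6: preds {L1,L5}: {L0,L1} ∩ {L0,L1,L5} = {L0,L1}; idom=L1
  L9: preds {L2,L8}: {L0,L1,L2} ∩ {L0,L1,L2,L4,L7,L8} = {L0,L1,L2}; idom=L2

idom(L3) = L1

Answer: L1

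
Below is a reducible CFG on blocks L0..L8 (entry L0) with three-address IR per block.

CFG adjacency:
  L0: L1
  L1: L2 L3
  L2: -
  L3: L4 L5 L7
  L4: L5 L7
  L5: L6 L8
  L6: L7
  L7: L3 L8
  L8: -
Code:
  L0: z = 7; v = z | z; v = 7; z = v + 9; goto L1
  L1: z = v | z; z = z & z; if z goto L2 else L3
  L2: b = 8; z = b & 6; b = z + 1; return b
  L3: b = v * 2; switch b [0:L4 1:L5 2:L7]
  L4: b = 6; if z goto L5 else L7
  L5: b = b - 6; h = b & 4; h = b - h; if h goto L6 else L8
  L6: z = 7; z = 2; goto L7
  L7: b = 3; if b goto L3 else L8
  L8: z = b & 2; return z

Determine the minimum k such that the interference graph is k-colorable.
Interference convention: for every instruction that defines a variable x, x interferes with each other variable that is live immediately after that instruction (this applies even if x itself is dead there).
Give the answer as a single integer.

Answer: 3

Analysis:
Per-block:
  L0 def {v,z} use ∅
  L1 def {z} use {v,z}
  L2 def {b,z} use ∅
  L3 def {b} use {v}
  L4 def {b} use {z}
  L5 def {b,h} use {b}
  L6 def {z} use ∅
  L7 def {b} use ∅
  L8 def {z} use {b}

Live sets:
  L0: in=∅ out={v,z}
  L1: in={v,z} out={v,z}
  L2: in=∅ out=∅
  L3: in={v,z} out={b,v,z}
  L4: in={v,z} out={b,v,z}
  L5: in={b,v} out={b,v}
  L6: in={v} out={v,z}
  L7: in={v,z} out={b,v,z}
  L8: in={b} out=∅

Interference:
  b↔{h,v,z}
  h↔{b,v}
  v↔{b,h,z}
  z↔{b,v}

Colouring:
  {b,h,v} pairwise interfere (3-clique) ⇒ χ ≥ 3
  assign b→r0 h→r2 v→r1 z→r2 — no edge inside a register ⇒ χ ≤ 3
  χ = 3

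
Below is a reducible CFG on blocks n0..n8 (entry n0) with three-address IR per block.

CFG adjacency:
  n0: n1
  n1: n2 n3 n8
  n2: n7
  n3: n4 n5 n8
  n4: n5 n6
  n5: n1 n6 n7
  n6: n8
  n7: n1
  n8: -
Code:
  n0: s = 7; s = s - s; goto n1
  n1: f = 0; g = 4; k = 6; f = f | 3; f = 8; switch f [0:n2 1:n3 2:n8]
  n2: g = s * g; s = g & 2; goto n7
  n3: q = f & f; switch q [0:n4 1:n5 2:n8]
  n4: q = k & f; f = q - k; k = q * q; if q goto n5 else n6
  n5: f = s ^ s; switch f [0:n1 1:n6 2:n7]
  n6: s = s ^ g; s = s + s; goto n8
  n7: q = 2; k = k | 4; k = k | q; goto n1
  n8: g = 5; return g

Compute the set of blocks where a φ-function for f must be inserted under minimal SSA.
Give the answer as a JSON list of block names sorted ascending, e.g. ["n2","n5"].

idom tree: n1←n0 n2←n1 n3←n1 n4←n3 n5←n3 n6←n3 n7←n1 n8←n1
Join-block Dom:
  n1: preds {n0,n5,n7}: {n0} ∩ {n0,n1,n3,n5} ∩ {n0,n1,n7} = {n0}; idom=n0
  n5: preds {n3,n4}: {n0,n1,n3} ∩ {n0,n1,n3,n4} = {n0,n1,n3}; idom=n3
  n6: preds {n4,n5}: {n0,n1,n3,n4} ∩ {n0,n1,n3,n5} = {n0,n1,n3}; idom=n3
  n7: preds {n2,n5}: {n0,n1,n2} ∩ {n0,n1,n3,n5} = {n0,n1}; idom=n1
  n8: preds {n1,n3,n6}: {n0,n1} ∩ {n0,n1,n3} ∩ {n0,n1,n3,n6} = {n0,n1}; idom=n1

DF walk-up:
  join n1 pred n0: · stop@n0
  join n1 pred n5: n5→n3→n1 stop@n0
  join n1 pred n7: n7→n1 stop@n0
  join n5 pred n3: · stop@n3
  join n5 pred n4: n4 stop@n3
  join n6 pred n4: n4 stop@n3
  join n6 pred n5: n5 stop@n3
  join n7 pred n2: n2 stop@n1
  join n7 pred n5: n5→n3 stop@n1
  join n8 pred n1: · stop@n1
  join n8 pred n3: n3 stop@n1
  join n8 pred n6: n6→n3 stop@n1
  DF(n0)=∅
  DF(n1)={n1}
  DF(n2)={n7}
  DF(n3)={n1,n7,n8}
  DF(n4)={n5,n6}
  DF(n5)={n1,n6,n7}
  DF(n6)={n8}
  DF(n7)={n1}
  DF(n8)=∅

φ for f: defs {n1,n4,n5}
  DF⁺ = {n1,n5,n6,n7,n8}

Answer: ["n1", "n5", "n6", "n7", "n8"]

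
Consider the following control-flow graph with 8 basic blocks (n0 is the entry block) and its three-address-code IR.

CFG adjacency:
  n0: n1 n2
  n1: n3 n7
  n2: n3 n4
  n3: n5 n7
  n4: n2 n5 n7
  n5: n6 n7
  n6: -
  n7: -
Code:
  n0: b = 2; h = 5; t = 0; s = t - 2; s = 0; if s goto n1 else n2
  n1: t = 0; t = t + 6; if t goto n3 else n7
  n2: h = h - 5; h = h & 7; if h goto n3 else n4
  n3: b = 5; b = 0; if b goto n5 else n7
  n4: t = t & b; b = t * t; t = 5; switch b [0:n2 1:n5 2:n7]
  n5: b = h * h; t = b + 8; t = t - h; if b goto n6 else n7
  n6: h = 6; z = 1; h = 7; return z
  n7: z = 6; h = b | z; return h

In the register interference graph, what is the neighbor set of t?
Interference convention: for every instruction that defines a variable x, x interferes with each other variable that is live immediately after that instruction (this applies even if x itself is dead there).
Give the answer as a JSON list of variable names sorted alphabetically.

Per-block:
  n0: {b,h,s,t} / ∅
  n1: {t} / ∅
  n2: {h} / {h}
  n3: {b} / ∅
  n4: {b,t} / {b,t}
  n5: {b,t} / {h}
  n6: {h,z} / ∅
  n7: {h,z} / {b}

Liveness:
  live n0: ∅→{b,h,t}
  live n1: {b,h}→{b,h}
  live n2: {b,h,t}→{b,h,t}
  live n3: {h}→{b,h}
  live n4: {b,h,t}→{b,h,t}
  live n5: {h}→{b}
  live n6: ∅→∅
  live n7: {b}→∅

Interfere edges:
  b: {h,s,t,z}
  h: {b,s,t,z}
  s: {b,h,t}
  t: {b,h,s}
  z: {b,h}

N(t) = ["b", "h", "s"]

Answer: ["b", "h", "s"]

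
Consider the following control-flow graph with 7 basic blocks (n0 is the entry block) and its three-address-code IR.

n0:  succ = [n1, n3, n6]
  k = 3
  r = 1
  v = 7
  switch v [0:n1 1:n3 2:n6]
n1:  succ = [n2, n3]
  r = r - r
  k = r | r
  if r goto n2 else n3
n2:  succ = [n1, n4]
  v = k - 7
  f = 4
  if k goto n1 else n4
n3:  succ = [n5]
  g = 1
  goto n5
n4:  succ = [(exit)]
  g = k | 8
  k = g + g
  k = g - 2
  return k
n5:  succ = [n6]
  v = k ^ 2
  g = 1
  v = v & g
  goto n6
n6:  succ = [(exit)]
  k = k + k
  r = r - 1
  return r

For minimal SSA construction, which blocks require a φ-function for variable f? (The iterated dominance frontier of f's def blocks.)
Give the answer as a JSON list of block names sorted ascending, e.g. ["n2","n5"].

Answer: ["n1", "n3", "n6"]

Working:
idom tree: n1←n0 n2←n1 n3←n0 n4←n2 n5←n3 n6←n0
Join-block Dom:
  n1: preds {n0,n2}: {n0} ∩ {n0,n1,n2} = {n0}; idom=n0
  n3: preds {n0,n1}: {n0} ∩ {n0,n1} = {n0}; idom=n0
  n6: preds {n0,n5}: {n0} ∩ {n0,n3,n5} = {n0}; idom=n0

DF derivation:
  n1←n0: walk · to n0
  n1←n2: walk n2→n1 to n0
  n3←n0: walk · to n0
  n3←n1: walk n1 to n0
  n6←n0: walk · to n0
  n6←n5: walk n5→n3 to n0
  n0 → ∅
  n1 → {n1,n3}
  n2 → {n1}
  n3 → {n6}
  n4 → ∅
  n5 → {n6}
  n6 → ∅

φ for f: defs {n2}
  DF⁺ = {n1,n3,n6}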